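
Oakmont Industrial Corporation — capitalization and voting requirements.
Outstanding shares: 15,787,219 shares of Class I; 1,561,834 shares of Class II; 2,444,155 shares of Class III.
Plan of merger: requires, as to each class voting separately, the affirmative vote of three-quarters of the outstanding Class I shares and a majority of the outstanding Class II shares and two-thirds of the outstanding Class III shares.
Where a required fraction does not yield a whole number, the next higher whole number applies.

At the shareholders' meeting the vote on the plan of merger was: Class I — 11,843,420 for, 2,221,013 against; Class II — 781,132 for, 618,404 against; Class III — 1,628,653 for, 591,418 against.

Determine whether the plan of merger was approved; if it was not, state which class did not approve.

Not approved — the Class III shares did not give the required vote.

Class I: 3/4 of 15787219 = 11840414.25, rounded up to 11840415; 11,840,415 required, 11,843,420 in favor — approved.
Class II: a majority of 1561834 is 780918; 780,918 required, 781,132 in favor — approved.
Class III: 2/3 of 2444155 = 1629436.67, rounded up to 1629437; 1,629,437 required, 1,628,653 in favor — not approved.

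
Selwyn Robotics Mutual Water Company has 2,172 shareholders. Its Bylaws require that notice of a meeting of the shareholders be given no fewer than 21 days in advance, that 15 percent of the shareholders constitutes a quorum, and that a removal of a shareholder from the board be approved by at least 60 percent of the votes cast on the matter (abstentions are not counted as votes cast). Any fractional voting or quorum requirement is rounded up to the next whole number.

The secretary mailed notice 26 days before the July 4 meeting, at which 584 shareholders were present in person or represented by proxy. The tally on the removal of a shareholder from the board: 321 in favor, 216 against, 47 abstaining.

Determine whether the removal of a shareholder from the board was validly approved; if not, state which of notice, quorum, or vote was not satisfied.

Notice: 26 days given; 21 required. Satisfied.
Quorum: 15% of 2,172 = 325.80, rounded up to 326; 584 present. Satisfied.
Vote: requires three-fifths of the votes cast (584 − 47 abstaining = 537); 3/5 of 537 = 322.20, rounded up to 323, so 323 needed; 321 in favor. Not satisfied.

Invalid — vote requirement not satisfied.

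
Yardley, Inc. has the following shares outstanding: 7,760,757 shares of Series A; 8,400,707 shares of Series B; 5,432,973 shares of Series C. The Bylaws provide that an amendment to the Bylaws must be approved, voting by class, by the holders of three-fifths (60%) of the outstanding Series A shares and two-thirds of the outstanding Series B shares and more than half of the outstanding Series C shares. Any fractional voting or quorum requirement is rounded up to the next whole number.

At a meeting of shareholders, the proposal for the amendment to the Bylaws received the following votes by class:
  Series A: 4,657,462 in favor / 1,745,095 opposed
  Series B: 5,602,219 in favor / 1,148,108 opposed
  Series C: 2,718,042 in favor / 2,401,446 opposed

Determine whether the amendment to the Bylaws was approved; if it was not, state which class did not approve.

Approved — every class gave the required vote.

Series A: 3/5 of 7760757 = 4656454.20, rounded up to 4656455; 4,656,455 required, 4,657,462 in favor — approved.
Series B: 2/3 of 8400707 = 5600471.33, rounded up to 5600472; 5,600,472 required, 5,602,219 in favor — approved.
Series C: a majority of 5432973 is 2716487; 2,716,487 required, 2,718,042 in favor — approved.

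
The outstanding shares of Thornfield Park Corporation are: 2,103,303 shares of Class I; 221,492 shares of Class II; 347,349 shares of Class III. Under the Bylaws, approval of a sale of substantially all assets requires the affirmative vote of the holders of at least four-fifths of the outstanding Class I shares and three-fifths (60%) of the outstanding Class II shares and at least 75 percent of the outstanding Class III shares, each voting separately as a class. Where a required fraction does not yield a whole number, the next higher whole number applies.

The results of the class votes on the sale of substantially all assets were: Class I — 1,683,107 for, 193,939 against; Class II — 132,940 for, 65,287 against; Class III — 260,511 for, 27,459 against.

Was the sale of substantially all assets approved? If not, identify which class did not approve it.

Class I: 4/5 of 2103303 = 1682642.40, rounded up to 1682643; 1,682,643 required, 1,683,107 in favor — approved.
Class II: 3/5 of 221492 = 132895.20, rounded up to 132896; 132,896 required, 132,940 in favor — approved.
Class III: 3/4 of 347349 = 260511.75, rounded up to 260512; 260,512 required, 260,511 in favor — not approved.

Not approved — the Class III shares did not give the required vote.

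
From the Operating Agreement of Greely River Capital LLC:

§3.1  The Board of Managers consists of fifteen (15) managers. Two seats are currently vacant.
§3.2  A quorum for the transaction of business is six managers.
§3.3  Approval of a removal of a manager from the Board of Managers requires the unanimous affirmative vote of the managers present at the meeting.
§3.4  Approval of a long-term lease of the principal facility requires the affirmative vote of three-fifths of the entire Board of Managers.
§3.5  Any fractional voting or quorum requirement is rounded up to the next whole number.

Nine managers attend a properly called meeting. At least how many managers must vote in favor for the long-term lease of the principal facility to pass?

The long-term lease of the principal facility requires three-fifths of the entire Board of Managers (15).
3/5 of 15 = 9.

9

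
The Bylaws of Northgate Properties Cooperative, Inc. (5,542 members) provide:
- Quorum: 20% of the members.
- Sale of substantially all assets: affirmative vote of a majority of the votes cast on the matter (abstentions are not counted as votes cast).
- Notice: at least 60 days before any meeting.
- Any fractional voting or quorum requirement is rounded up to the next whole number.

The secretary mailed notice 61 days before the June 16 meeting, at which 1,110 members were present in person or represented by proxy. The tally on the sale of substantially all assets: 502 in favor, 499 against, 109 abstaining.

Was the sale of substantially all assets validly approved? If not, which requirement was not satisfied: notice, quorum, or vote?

Notice: 61 days given; 60 required. Satisfied.
Quorum: 20% of 5,542 = 1,108.40, rounded up to 1,109; 1,110 present. Satisfied.
Vote: requires a majority of the votes cast (1,110 − 109 abstaining = 1,001); a majority of 1001 is 501, so 501 needed; 502 in favor. Satisfied.

Valid — all requirements satisfied.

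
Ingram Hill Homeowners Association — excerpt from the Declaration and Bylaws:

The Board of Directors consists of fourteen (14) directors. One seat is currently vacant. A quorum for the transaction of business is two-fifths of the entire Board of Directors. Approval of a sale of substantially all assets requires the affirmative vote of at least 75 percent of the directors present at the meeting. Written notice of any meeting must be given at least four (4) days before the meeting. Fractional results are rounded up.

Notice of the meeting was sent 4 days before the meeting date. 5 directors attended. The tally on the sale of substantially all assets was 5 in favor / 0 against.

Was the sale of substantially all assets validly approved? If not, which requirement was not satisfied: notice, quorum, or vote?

Notice: 4 days given; 4 required (4 ≥ 4). Satisfied.
Quorum: 5 present; quorum is 6. Not satisfied.
Vote: the sale of substantially all assets requires three-fourths of the directors present (5). 3/4 of 5 = 3.75, rounded up to 4, so 4 affirmative votes are needed; 5 voted in favor. Satisfied. (Moot — without a quorum no business can be validly transacted.)

Invalid — quorum requirement not satisfied.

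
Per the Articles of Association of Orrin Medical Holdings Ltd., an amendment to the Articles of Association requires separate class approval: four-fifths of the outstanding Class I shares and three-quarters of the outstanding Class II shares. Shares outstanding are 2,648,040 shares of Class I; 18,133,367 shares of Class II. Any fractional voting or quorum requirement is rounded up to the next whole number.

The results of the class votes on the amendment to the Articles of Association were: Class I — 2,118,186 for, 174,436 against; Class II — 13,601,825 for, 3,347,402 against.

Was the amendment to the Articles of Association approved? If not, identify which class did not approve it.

Class I: 4/5 of 2648040 = 2118432; 2,118,432 required, 2,118,186 in favor — not approved.
Class II: 3/4 of 18133367 = 13600025.25, rounded up to 13600026; 13,600,026 required, 13,601,825 in favor — approved.

Not approved — the Class I shares did not give the required vote.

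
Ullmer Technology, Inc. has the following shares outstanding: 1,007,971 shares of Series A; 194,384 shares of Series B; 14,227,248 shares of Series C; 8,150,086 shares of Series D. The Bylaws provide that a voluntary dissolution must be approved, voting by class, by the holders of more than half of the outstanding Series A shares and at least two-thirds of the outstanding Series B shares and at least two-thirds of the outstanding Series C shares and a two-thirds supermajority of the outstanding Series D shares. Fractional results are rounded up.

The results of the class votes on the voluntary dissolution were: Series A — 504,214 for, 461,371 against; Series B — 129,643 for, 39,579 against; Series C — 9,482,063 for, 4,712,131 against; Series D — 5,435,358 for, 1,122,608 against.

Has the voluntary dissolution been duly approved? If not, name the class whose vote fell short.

Not approved — the Series C shares did not give the required vote.

Series A: a majority of 1007971 is 503986; 503,986 required, 504,214 in favor — approved.
Series B: 2/3 of 194384 = 129589.33, rounded up to 129590; 129,590 required, 129,643 in favor — approved.
Series C: 2/3 of 14227248 = 9484832; 9,484,832 required, 9,482,063 in favor — not approved.
Series D: 2/3 of 8150086 = 5433390.67, rounded up to 5433391; 5,433,391 required, 5,435,358 in favor — approved.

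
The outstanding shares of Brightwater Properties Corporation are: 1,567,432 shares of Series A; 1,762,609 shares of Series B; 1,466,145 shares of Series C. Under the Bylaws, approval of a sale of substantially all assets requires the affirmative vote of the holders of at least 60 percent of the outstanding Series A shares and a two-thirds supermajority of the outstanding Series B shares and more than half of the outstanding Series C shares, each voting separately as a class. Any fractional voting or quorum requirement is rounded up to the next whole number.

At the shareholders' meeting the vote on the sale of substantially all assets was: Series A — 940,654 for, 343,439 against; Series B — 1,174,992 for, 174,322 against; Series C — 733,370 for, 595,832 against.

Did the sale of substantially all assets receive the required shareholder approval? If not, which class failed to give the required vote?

Not approved — the Series B shares did not give the required vote.

Series A: 3/5 of 1567432 = 940459.20, rounded up to 940460; 940,460 required, 940,654 in favor — approved.
Series B: 2/3 of 1762609 = 1175072.67, rounded up to 1175073; 1,175,073 required, 1,174,992 in favor — not approved.
Series C: a majority of 1466145 is 733073; 733,073 required, 733,370 in favor — approved.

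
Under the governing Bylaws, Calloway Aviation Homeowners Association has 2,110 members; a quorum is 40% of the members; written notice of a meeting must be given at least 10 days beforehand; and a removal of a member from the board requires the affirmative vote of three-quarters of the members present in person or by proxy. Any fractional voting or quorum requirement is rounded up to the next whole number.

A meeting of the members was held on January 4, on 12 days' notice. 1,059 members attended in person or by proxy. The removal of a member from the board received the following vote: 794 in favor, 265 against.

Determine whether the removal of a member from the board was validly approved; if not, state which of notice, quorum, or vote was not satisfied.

Notice: 12 days given; 10 required. Satisfied.
Quorum: 40% of 2,110 = 844; 1,059 present. Satisfied.
Vote: requires three-fourths of those present (1,059); 3/4 of 1059 = 794.25, rounded up to 795, so 795 needed; 794 in favor. Not satisfied.

Invalid — vote requirement not satisfied.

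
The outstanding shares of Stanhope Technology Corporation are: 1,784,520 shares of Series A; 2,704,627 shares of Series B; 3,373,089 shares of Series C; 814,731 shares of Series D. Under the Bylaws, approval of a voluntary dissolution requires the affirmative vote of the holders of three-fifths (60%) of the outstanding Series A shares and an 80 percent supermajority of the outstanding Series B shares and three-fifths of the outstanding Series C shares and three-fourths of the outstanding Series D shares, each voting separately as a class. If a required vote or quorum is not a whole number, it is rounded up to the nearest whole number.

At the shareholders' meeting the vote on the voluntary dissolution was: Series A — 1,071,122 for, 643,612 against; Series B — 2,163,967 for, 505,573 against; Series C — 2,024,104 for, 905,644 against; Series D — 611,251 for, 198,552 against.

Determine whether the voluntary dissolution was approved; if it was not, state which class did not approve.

Series A: 3/5 of 1784520 = 1070712; 1,070,712 required, 1,071,122 in favor — approved.
Series B: 4/5 of 2704627 = 2163701.60, rounded up to 2163702; 2,163,702 required, 2,163,967 in favor — approved.
Series C: 3/5 of 3373089 = 2023853.40, rounded up to 2023854; 2,023,854 required, 2,024,104 in favor — approved.
Series D: 3/4 of 814731 = 611048.25, rounded up to 611049; 611,049 required, 611,251 in favor — approved.

Approved — every class gave the required vote.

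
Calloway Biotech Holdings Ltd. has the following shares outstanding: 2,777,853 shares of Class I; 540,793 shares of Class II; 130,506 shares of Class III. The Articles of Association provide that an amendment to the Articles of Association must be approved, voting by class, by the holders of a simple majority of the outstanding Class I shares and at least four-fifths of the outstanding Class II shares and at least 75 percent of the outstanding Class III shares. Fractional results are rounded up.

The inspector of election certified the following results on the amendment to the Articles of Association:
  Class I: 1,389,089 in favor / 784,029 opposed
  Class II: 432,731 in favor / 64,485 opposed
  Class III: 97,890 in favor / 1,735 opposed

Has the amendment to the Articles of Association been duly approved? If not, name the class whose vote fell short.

Class I: a majority of 2777853 is 1388927; 1,388,927 required, 1,389,089 in favor — approved.
Class II: 4/5 of 540793 = 432634.40, rounded up to 432635; 432,635 required, 432,731 in favor — approved.
Class III: 3/4 of 130506 = 97879.50, rounded up to 97880; 97,880 required, 97,890 in favor — approved.

Approved — every class gave the required vote.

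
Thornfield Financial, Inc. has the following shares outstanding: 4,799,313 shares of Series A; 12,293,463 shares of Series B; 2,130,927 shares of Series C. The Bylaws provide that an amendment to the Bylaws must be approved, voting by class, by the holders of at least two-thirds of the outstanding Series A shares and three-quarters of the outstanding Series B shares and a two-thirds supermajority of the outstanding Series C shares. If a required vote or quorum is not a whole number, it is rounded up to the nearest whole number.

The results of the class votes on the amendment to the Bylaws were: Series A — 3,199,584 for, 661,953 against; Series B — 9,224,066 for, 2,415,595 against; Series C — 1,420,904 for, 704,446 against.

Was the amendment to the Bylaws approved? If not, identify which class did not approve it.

Approved — every class gave the required vote.

Series A: 2/3 of 4799313 = 3199542; 3,199,542 required, 3,199,584 in favor — approved.
Series B: 3/4 of 12293463 = 9220097.25, rounded up to 9220098; 9,220,098 required, 9,224,066 in favor — approved.
Series C: 2/3 of 2130927 = 1420618; 1,420,618 required, 1,420,904 in favor — approved.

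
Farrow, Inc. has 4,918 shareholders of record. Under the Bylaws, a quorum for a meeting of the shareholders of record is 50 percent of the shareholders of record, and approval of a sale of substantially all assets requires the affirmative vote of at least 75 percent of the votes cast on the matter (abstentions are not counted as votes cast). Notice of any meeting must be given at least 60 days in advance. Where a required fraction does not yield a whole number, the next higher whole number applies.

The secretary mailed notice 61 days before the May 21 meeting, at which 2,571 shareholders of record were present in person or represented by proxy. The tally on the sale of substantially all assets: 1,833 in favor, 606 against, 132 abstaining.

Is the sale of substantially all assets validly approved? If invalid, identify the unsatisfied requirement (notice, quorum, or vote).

Notice: 61 days given; 60 required. Satisfied.
Quorum: 50% of 4,918 = 2,459; 2,571 present. Satisfied.
Vote: requires three-fourths of the votes cast (2,571 − 132 abstaining = 2,439); 3/4 of 2439 = 1829.25, rounded up to 1830, so 1,830 needed; 1,833 in favor. Satisfied.

Valid — all requirements satisfied.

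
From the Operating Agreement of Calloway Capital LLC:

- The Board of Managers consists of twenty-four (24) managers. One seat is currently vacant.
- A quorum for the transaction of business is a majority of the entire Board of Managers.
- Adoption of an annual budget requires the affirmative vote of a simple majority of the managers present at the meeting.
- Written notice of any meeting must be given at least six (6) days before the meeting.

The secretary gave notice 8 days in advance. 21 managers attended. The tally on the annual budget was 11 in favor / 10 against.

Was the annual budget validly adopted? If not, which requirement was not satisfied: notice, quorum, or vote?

Valid — all requirements satisfied.

Notice: 8 days given; 6 required (8 ≥ 6). Satisfied.
Quorum: 21 present; quorum is 13. Satisfied.
Vote: the annual budget requires a majority of the managers present (21). A majority of 21 is 11, so 11 affirmative votes are needed; 11 voted in favor. Satisfied.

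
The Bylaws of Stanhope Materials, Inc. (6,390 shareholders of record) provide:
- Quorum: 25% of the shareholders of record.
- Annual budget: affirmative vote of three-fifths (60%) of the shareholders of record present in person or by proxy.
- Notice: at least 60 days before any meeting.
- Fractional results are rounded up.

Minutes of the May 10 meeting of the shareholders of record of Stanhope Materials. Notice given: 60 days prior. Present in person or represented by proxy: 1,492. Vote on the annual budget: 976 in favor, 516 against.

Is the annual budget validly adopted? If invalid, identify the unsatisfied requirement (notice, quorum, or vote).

Notice: 60 days given; 60 required. Satisfied.
Quorum: 25% of 6,390 = 1,597.50, rounded up to 1,598; 1,492 present. Not satisfied.
Vote: requires three-fifths of those present (1,492); 3/5 of 1492 = 895.20, rounded up to 896, so 896 needed; 976 in favor. Satisfied.

Invalid — quorum requirement not satisfied.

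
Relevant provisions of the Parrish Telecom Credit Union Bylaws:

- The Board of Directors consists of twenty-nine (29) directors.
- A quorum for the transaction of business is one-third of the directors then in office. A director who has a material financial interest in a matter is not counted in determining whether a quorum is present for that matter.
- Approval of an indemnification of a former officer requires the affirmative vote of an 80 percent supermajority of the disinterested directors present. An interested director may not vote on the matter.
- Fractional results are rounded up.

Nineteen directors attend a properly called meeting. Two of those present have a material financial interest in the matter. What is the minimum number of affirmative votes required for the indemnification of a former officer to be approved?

The indemnification of a former officer requires four-fifths of the disinterested directors present (19 − 2 = 17).
4/5 of 17 = 13.60, rounded up to 14.

14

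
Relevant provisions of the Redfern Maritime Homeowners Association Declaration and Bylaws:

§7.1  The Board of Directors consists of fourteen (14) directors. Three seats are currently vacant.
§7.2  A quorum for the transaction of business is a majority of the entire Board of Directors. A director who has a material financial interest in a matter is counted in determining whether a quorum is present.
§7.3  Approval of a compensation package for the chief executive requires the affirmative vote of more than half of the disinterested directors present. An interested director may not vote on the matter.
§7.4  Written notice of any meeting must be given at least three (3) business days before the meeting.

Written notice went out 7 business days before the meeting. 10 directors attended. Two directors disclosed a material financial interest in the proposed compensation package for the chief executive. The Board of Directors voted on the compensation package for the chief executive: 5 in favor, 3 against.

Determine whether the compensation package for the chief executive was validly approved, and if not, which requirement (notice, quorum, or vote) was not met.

Valid — all requirements satisfied.

Notice: 7 business days given; 3 required (7 ≥ 3). Satisfied.
Quorum: 10 present (interested directors count toward quorum); quorum is 8. Satisfied.
Vote: the compensation package for the chief executive requires a majority of the disinterested directors present (10 − 2 = 8). A majority of 8 is 5, so 5 affirmative votes are needed; 5 voted in favor. Satisfied.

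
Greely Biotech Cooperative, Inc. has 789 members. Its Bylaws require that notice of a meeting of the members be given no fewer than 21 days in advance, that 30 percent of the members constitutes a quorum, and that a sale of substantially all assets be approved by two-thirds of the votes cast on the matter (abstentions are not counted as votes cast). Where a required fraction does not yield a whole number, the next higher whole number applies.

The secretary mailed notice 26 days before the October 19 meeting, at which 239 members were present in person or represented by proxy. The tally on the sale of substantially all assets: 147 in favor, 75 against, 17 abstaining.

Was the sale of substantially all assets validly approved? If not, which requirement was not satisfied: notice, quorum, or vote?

Invalid — vote requirement not satisfied.

Notice: 26 days given; 21 required. Satisfied.
Quorum: 30% of 789 = 236.70, rounded up to 237; 239 present. Satisfied.
Vote: requires two-thirds of the votes cast (239 − 17 abstaining = 222); 2/3 of 222 = 148, so 148 needed; 147 in favor. Not satisfied.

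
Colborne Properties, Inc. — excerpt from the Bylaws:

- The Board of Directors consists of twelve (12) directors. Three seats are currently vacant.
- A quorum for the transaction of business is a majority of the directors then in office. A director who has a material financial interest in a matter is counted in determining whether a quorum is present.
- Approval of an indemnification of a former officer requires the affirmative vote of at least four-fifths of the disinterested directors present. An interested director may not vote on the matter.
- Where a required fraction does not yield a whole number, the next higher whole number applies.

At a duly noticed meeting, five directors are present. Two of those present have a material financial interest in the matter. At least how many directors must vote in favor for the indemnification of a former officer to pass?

3

The indemnification of a former officer requires four-fifths of the disinterested directors present (5 − 2 = 3).
4/5 of 3 = 2.40, rounded up to 3.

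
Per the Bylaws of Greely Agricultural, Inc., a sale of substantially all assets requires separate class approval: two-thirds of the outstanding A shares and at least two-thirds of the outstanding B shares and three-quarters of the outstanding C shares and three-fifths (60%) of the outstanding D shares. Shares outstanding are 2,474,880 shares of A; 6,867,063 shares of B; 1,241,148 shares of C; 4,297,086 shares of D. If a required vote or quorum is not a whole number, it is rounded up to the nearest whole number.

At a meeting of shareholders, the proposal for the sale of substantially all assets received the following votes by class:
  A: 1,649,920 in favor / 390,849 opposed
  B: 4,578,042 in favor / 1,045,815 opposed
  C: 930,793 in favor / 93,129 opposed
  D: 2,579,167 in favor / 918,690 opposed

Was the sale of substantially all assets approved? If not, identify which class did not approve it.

Not approved — the C shares did not give the required vote.

A: 2/3 of 2474880 = 1649920; 1,649,920 required, 1,649,920 in favor — approved.
B: 2/3 of 6867063 = 4578042; 4,578,042 required, 4,578,042 in favor — approved.
C: 3/4 of 1241148 = 930861; 930,861 required, 930,793 in favor — not approved.
D: 3/5 of 4297086 = 2578251.60, rounded up to 2578252; 2,578,252 required, 2,579,167 in favor — approved.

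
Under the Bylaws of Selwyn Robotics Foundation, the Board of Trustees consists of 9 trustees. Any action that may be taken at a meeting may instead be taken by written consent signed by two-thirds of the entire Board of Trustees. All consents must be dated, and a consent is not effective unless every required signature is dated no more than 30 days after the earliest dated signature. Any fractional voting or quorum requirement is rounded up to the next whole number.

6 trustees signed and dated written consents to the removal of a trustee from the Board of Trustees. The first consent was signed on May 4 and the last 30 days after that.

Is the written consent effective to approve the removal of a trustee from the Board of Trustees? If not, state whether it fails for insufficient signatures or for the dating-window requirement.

Signatures required: two-thirds of 9 — 2/3 of 9 = 6, so 6 needed; 6 signed. Sufficient.
Dating window: the latest signature is 30 days after the earliest; the limit is 30 days. Within the window.

Effective — both the signature and dating-window requirements are satisfied.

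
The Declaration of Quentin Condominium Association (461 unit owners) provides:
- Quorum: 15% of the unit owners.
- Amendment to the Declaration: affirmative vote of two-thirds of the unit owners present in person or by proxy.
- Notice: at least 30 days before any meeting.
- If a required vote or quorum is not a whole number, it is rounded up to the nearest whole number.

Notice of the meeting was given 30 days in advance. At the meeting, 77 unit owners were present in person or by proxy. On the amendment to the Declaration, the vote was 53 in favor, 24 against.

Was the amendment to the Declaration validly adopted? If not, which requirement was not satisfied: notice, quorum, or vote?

Notice: 30 days given; 30 required. Satisfied.
Quorum: 15% of 461 = 69.15, rounded up to 70; 77 present. Satisfied.
Vote: requires two-thirds of those present (77); 2/3 of 77 = 51.33, rounded up to 52, so 52 needed; 53 in favor. Satisfied.

Valid — all requirements satisfied.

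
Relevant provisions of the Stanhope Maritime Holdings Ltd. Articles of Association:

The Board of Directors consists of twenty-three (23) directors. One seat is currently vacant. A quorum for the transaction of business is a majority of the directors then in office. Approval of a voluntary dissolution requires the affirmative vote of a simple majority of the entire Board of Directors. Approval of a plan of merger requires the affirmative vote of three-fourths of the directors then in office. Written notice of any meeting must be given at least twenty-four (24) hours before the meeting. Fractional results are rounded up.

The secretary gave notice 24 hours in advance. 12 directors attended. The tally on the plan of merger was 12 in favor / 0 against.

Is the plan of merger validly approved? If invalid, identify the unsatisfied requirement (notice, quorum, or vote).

Invalid — vote requirement not satisfied.

Notice: 24 hours given; 24 required (24 ≥ 24). Satisfied.
Quorum: 12 present; quorum is 12. Satisfied.
Vote: the plan of merger requires three-fourths of the directors then in office (22). 3/4 of 22 = 16.50, rounded up to 17, so 17 affirmative votes are needed; 12 voted in favor. Not satisfied.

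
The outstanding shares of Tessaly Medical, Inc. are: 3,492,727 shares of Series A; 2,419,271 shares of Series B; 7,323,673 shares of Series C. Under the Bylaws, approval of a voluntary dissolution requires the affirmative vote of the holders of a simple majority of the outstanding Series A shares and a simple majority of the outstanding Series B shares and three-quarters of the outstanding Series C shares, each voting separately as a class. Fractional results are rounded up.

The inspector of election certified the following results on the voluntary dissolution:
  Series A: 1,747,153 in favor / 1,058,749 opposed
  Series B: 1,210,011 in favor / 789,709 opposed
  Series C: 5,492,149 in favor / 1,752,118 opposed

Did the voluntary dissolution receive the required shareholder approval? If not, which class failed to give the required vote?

Series A: a majority of 3492727 is 1746364; 1,746,364 required, 1,747,153 in favor — approved.
Series B: a majority of 2419271 is 1209636; 1,209,636 required, 1,210,011 in favor — approved.
Series C: 3/4 of 7323673 = 5492754.75, rounded up to 5492755; 5,492,755 required, 5,492,149 in favor — not approved.

Not approved — the Series C shares did not give the required vote.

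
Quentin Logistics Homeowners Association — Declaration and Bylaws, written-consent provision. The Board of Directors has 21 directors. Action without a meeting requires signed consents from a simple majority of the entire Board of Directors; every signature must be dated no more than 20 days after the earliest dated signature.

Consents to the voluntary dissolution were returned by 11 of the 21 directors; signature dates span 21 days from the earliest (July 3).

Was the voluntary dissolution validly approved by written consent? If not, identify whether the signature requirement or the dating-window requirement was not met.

Not effective — dating-window requirement not satisfied.

Signatures required: a simple majority of 21 — a majority of 21 is 11, so 11 needed; 11 signed. Sufficient.
Dating window: the latest signature is 21 days after the earliest; the limit is 20 days. Outside the window.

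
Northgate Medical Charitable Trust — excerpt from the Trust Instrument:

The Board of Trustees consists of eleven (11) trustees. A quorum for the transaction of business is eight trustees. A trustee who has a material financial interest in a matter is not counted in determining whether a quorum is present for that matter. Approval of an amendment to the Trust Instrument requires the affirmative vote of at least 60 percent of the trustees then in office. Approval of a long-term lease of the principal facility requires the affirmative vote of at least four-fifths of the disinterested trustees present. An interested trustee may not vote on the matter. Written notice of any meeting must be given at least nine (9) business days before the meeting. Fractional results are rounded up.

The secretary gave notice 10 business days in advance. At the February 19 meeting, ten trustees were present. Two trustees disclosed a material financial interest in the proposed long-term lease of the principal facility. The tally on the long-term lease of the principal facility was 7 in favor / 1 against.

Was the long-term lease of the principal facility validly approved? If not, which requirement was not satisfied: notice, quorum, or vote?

Notice: 10 business days given; 9 required (10 ≥ 9). Satisfied.
Quorum: 10 present, but the 2 interested trustees do not count, leaving 8. Quorum is 8. Satisfied.
Vote: the long-term lease of the principal facility requires four-fifths of the disinterested trustees present (10 − 2 = 8). 4/5 of 8 = 6.40, rounded up to 7, so 7 affirmative votes are needed; 7 voted in favor. Satisfied.

Valid — all requirements satisfied.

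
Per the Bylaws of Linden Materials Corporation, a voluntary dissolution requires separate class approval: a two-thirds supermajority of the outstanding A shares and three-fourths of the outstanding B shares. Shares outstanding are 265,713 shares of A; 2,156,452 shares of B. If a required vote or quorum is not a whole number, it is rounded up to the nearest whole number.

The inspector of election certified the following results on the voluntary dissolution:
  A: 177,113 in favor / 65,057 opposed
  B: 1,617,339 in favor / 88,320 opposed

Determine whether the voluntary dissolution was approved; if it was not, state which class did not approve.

A: 2/3 of 265713 = 177142; 177,142 required, 177,113 in favor — not approved.
B: 3/4 of 2156452 = 1617339; 1,617,339 required, 1,617,339 in favor — approved.

Not approved — the A shares did not give the required vote.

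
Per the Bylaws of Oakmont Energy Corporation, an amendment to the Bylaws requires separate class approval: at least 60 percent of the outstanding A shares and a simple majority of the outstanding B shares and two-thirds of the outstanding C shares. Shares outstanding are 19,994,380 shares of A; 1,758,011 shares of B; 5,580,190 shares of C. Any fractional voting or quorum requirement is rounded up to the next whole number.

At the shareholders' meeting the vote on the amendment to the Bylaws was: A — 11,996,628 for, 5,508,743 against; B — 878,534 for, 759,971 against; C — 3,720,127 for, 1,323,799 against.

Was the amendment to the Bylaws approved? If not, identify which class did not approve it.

A: 3/5 of 19994380 = 11996628; 11,996,628 required, 11,996,628 in favor — approved.
B: a majority of 1758011 is 879006; 879,006 required, 878,534 in favor — not approved.
C: 2/3 of 5580190 = 3720126.67, rounded up to 3720127; 3,720,127 required, 3,720,127 in favor — approved.

Not approved — the B shares did not give the required vote.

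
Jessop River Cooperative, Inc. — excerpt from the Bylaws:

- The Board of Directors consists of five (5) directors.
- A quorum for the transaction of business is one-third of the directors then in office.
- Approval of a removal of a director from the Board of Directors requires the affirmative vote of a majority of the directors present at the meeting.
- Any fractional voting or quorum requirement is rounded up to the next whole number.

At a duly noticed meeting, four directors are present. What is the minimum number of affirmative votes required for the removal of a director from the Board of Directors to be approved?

The removal of a director from the Board of Directors requires a majority of the directors present (4).
A majority of 4 is 3.

3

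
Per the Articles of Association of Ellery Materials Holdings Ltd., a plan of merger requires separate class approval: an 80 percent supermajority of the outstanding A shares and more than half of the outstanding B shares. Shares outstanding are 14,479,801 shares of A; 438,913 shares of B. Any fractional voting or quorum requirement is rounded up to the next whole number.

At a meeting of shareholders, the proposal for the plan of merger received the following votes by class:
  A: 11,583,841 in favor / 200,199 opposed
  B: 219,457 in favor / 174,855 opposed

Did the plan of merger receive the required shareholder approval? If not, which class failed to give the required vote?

Approved — every class gave the required vote.

A: 4/5 of 14479801 = 11583840.80, rounded up to 11583841; 11,583,841 required, 11,583,841 in favor — approved.
B: a majority of 438913 is 219457; 219,457 required, 219,457 in favor — approved.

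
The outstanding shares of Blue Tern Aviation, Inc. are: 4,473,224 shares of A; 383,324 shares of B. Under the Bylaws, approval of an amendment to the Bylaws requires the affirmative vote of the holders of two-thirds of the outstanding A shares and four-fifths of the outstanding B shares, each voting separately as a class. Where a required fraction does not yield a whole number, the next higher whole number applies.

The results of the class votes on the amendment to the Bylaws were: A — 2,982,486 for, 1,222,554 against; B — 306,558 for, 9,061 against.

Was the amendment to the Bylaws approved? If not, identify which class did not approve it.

Not approved — the B shares did not give the required vote.

A: 2/3 of 4473224 = 2982149.33, rounded up to 2982150; 2,982,150 required, 2,982,486 in favor — approved.
B: 4/5 of 383324 = 306659.20, rounded up to 306660; 306,660 required, 306,558 in favor — not approved.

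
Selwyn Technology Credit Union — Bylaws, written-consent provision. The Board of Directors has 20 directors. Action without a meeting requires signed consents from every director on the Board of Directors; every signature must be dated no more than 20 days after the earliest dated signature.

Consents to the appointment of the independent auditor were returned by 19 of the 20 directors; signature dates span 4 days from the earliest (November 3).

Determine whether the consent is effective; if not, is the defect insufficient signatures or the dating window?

Signatures required: all of 20 — unanimous means all 20, so 20 needed; 19 signed. Insufficient.
Dating window: the latest signature is 4 days after the earliest; the limit is 20 days. Within the window.

Not effective — insufficient signatures.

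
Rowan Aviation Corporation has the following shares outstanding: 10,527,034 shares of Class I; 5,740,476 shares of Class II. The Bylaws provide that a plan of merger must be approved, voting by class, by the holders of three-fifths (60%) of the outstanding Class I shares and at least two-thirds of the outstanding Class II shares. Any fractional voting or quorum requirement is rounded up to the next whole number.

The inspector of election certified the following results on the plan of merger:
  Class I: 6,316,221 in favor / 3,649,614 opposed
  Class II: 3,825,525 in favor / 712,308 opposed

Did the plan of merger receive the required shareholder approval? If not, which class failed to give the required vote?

Class I: 3/5 of 10527034 = 6316220.40, rounded up to 6316221; 6,316,221 required, 6,316,221 in favor — approved.
Class II: 2/3 of 5740476 = 3826984; 3,826,984 required, 3,825,525 in favor — not approved.

Not approved — the Class II shares did not give the required vote.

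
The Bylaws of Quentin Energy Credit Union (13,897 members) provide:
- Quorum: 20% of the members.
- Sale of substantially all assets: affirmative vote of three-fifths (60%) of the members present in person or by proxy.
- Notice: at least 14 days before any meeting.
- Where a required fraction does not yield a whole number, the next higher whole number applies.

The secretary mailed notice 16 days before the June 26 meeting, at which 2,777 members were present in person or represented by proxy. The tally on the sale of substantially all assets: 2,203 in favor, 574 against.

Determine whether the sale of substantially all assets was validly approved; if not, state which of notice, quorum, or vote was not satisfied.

Notice: 16 days given; 14 required. Satisfied.
Quorum: 20% of 13,897 = 2,779.40, rounded up to 2,780; 2,777 present. Not satisfied.
Vote: requires three-fifths of those present (2,777); 3/5 of 2777 = 1666.20, rounded up to 1667, so 1,667 needed; 2,203 in favor. Satisfied.

Invalid — quorum requirement not satisfied.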